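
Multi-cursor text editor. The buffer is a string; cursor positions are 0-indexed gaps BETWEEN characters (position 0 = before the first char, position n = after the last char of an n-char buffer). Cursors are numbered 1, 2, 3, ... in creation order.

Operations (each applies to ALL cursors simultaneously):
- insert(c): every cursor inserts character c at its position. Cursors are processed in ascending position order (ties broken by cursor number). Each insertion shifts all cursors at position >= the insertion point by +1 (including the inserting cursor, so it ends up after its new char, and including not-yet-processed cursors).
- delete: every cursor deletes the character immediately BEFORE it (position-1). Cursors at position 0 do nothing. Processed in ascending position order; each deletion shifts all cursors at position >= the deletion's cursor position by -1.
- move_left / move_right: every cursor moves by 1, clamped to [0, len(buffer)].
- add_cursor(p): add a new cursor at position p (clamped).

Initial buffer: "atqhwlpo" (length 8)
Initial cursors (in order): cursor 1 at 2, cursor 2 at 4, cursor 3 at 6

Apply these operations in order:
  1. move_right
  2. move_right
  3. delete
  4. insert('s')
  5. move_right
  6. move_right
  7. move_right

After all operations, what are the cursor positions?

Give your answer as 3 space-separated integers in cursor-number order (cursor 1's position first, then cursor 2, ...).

After op 1 (move_right): buffer="atqhwlpo" (len 8), cursors c1@3 c2@5 c3@7, authorship ........
After op 2 (move_right): buffer="atqhwlpo" (len 8), cursors c1@4 c2@6 c3@8, authorship ........
After op 3 (delete): buffer="atqwp" (len 5), cursors c1@3 c2@4 c3@5, authorship .....
After op 4 (insert('s')): buffer="atqswsps" (len 8), cursors c1@4 c2@6 c3@8, authorship ...1.2.3
After op 5 (move_right): buffer="atqswsps" (len 8), cursors c1@5 c2@7 c3@8, authorship ...1.2.3
After op 6 (move_right): buffer="atqswsps" (len 8), cursors c1@6 c2@8 c3@8, authorship ...1.2.3
After op 7 (move_right): buffer="atqswsps" (len 8), cursors c1@7 c2@8 c3@8, authorship ...1.2.3

Answer: 7 8 8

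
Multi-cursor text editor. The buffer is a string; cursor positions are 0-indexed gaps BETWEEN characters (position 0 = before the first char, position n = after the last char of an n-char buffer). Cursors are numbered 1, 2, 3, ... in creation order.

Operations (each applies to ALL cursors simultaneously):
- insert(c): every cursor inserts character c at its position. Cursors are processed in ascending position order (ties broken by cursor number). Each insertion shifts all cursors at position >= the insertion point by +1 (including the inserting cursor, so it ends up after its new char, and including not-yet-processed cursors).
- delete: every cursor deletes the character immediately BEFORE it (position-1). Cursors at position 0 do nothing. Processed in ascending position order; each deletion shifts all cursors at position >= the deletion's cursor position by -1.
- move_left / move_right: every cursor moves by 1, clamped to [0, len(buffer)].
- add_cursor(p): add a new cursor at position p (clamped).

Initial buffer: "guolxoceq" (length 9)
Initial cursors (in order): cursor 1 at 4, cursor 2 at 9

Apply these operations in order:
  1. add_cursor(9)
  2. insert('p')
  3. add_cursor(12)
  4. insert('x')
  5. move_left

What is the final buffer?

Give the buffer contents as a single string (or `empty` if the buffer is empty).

Answer: guolpxxoceqppxxx

Derivation:
After op 1 (add_cursor(9)): buffer="guolxoceq" (len 9), cursors c1@4 c2@9 c3@9, authorship .........
After op 2 (insert('p')): buffer="guolpxoceqpp" (len 12), cursors c1@5 c2@12 c3@12, authorship ....1.....23
After op 3 (add_cursor(12)): buffer="guolpxoceqpp" (len 12), cursors c1@5 c2@12 c3@12 c4@12, authorship ....1.....23
After op 4 (insert('x')): buffer="guolpxxoceqppxxx" (len 16), cursors c1@6 c2@16 c3@16 c4@16, authorship ....11.....23234
After op 5 (move_left): buffer="guolpxxoceqppxxx" (len 16), cursors c1@5 c2@15 c3@15 c4@15, authorship ....11.....23234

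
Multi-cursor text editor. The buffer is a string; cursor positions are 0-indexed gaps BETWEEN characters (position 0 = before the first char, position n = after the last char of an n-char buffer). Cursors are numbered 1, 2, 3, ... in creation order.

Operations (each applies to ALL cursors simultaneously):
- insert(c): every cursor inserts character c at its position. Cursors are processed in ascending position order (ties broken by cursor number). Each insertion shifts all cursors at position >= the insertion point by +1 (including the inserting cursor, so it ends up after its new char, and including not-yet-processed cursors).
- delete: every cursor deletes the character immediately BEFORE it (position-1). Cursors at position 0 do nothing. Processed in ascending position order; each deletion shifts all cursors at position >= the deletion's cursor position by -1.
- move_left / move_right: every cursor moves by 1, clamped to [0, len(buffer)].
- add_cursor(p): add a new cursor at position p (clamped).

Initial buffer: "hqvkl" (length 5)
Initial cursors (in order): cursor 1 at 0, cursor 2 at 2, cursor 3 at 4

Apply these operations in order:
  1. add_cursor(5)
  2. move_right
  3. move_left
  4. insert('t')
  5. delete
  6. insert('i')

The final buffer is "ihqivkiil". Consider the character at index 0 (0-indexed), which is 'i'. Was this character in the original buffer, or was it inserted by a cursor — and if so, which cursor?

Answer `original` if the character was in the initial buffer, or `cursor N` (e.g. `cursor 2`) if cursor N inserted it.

After op 1 (add_cursor(5)): buffer="hqvkl" (len 5), cursors c1@0 c2@2 c3@4 c4@5, authorship .....
After op 2 (move_right): buffer="hqvkl" (len 5), cursors c1@1 c2@3 c3@5 c4@5, authorship .....
After op 3 (move_left): buffer="hqvkl" (len 5), cursors c1@0 c2@2 c3@4 c4@4, authorship .....
After op 4 (insert('t')): buffer="thqtvkttl" (len 9), cursors c1@1 c2@4 c3@8 c4@8, authorship 1..2..34.
After op 5 (delete): buffer="hqvkl" (len 5), cursors c1@0 c2@2 c3@4 c4@4, authorship .....
After op 6 (insert('i')): buffer="ihqivkiil" (len 9), cursors c1@1 c2@4 c3@8 c4@8, authorship 1..2..34.
Authorship (.=original, N=cursor N): 1 . . 2 . . 3 4 .
Index 0: author = 1

Answer: cursor 1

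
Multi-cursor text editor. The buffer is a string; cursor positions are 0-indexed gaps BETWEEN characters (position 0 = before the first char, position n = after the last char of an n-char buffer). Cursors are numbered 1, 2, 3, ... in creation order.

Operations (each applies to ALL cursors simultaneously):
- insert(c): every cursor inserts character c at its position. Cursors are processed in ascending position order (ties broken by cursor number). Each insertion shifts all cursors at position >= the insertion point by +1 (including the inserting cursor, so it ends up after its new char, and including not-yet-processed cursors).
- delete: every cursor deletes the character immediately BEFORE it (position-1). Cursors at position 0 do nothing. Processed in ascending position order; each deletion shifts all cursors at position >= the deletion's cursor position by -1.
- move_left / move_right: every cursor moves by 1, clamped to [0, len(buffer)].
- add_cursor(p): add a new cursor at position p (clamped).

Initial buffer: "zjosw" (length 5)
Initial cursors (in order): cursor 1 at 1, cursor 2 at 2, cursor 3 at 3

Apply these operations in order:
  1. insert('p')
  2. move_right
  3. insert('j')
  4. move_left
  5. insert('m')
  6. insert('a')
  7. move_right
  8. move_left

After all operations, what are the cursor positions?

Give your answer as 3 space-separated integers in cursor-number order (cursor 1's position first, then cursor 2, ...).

Answer: 5 10 15

Derivation:
After op 1 (insert('p')): buffer="zpjpopsw" (len 8), cursors c1@2 c2@4 c3@6, authorship .1.2.3..
After op 2 (move_right): buffer="zpjpopsw" (len 8), cursors c1@3 c2@5 c3@7, authorship .1.2.3..
After op 3 (insert('j')): buffer="zpjjpojpsjw" (len 11), cursors c1@4 c2@7 c3@10, authorship .1.12.23.3.
After op 4 (move_left): buffer="zpjjpojpsjw" (len 11), cursors c1@3 c2@6 c3@9, authorship .1.12.23.3.
After op 5 (insert('m')): buffer="zpjmjpomjpsmjw" (len 14), cursors c1@4 c2@8 c3@12, authorship .1.112.223.33.
After op 6 (insert('a')): buffer="zpjmajpomajpsmajw" (len 17), cursors c1@5 c2@10 c3@15, authorship .1.1112.2223.333.
After op 7 (move_right): buffer="zpjmajpomajpsmajw" (len 17), cursors c1@6 c2@11 c3@16, authorship .1.1112.2223.333.
After op 8 (move_left): buffer="zpjmajpomajpsmajw" (len 17), cursors c1@5 c2@10 c3@15, authorship .1.1112.2223.333.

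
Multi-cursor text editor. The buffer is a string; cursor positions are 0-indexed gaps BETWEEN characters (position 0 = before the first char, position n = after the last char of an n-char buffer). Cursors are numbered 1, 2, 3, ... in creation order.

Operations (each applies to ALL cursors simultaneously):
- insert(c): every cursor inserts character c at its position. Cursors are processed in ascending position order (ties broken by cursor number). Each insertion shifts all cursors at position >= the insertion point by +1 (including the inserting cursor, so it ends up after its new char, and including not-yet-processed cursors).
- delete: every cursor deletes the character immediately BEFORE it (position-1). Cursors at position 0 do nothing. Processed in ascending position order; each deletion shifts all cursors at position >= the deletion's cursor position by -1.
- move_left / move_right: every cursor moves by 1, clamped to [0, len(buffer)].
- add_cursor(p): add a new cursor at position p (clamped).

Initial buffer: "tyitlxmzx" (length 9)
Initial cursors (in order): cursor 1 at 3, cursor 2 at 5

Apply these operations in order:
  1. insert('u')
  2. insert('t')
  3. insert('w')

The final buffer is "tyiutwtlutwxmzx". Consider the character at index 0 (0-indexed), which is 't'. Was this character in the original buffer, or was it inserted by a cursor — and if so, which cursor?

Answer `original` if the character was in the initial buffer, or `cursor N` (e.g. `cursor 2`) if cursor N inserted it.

Answer: original

Derivation:
After op 1 (insert('u')): buffer="tyiutluxmzx" (len 11), cursors c1@4 c2@7, authorship ...1..2....
After op 2 (insert('t')): buffer="tyiuttlutxmzx" (len 13), cursors c1@5 c2@9, authorship ...11..22....
After op 3 (insert('w')): buffer="tyiutwtlutwxmzx" (len 15), cursors c1@6 c2@11, authorship ...111..222....
Authorship (.=original, N=cursor N): . . . 1 1 1 . . 2 2 2 . . . .
Index 0: author = original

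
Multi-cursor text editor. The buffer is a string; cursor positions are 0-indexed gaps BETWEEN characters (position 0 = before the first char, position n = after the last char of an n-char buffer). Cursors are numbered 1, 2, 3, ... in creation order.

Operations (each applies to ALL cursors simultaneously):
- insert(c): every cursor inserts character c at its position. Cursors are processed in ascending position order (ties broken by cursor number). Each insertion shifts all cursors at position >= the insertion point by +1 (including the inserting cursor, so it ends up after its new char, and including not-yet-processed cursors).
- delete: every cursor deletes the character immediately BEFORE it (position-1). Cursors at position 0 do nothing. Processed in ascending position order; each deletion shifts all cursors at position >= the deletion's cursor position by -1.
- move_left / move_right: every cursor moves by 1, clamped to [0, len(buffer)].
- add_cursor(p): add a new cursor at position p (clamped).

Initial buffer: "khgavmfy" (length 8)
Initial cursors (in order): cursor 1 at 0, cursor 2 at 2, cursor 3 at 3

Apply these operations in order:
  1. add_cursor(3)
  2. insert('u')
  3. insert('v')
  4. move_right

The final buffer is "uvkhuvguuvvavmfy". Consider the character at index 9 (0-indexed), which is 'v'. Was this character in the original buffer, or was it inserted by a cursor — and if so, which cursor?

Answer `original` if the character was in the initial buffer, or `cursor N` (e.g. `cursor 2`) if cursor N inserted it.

After op 1 (add_cursor(3)): buffer="khgavmfy" (len 8), cursors c1@0 c2@2 c3@3 c4@3, authorship ........
After op 2 (insert('u')): buffer="ukhuguuavmfy" (len 12), cursors c1@1 c2@4 c3@7 c4@7, authorship 1..2.34.....
After op 3 (insert('v')): buffer="uvkhuvguuvvavmfy" (len 16), cursors c1@2 c2@6 c3@11 c4@11, authorship 11..22.3434.....
After op 4 (move_right): buffer="uvkhuvguuvvavmfy" (len 16), cursors c1@3 c2@7 c3@12 c4@12, authorship 11..22.3434.....
Authorship (.=original, N=cursor N): 1 1 . . 2 2 . 3 4 3 4 . . . . .
Index 9: author = 3

Answer: cursor 3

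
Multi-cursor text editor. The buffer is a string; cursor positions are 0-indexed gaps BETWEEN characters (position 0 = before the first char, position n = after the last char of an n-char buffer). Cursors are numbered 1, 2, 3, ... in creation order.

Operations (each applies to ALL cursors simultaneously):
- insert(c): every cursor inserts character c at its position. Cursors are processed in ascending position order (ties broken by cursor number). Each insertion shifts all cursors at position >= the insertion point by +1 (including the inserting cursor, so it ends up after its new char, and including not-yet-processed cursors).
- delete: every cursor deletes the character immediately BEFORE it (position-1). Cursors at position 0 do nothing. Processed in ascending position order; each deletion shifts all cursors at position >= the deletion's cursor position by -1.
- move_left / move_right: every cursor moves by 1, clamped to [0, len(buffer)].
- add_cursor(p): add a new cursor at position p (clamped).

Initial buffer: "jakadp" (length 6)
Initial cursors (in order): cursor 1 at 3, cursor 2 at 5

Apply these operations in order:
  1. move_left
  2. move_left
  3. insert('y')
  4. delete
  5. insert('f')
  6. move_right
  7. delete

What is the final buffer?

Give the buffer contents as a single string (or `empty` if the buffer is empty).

Answer: jfkfdp

Derivation:
After op 1 (move_left): buffer="jakadp" (len 6), cursors c1@2 c2@4, authorship ......
After op 2 (move_left): buffer="jakadp" (len 6), cursors c1@1 c2@3, authorship ......
After op 3 (insert('y')): buffer="jyakyadp" (len 8), cursors c1@2 c2@5, authorship .1..2...
After op 4 (delete): buffer="jakadp" (len 6), cursors c1@1 c2@3, authorship ......
After op 5 (insert('f')): buffer="jfakfadp" (len 8), cursors c1@2 c2@5, authorship .1..2...
After op 6 (move_right): buffer="jfakfadp" (len 8), cursors c1@3 c2@6, authorship .1..2...
After op 7 (delete): buffer="jfkfdp" (len 6), cursors c1@2 c2@4, authorship .1.2..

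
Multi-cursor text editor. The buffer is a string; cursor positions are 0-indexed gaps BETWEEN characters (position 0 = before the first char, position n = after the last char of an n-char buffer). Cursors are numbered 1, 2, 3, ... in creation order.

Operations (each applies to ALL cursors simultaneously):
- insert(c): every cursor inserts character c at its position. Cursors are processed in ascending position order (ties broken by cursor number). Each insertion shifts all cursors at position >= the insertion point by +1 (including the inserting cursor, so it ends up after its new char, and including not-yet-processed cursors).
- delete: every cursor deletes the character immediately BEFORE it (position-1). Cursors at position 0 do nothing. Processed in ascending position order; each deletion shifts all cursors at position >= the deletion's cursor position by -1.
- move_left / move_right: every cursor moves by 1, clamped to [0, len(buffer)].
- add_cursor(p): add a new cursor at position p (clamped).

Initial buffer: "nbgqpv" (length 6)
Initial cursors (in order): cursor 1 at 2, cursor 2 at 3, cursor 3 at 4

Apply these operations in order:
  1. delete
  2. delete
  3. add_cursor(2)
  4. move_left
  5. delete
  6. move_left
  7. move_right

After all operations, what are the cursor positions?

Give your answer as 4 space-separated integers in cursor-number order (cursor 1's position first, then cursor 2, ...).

After op 1 (delete): buffer="npv" (len 3), cursors c1@1 c2@1 c3@1, authorship ...
After op 2 (delete): buffer="pv" (len 2), cursors c1@0 c2@0 c3@0, authorship ..
After op 3 (add_cursor(2)): buffer="pv" (len 2), cursors c1@0 c2@0 c3@0 c4@2, authorship ..
After op 4 (move_left): buffer="pv" (len 2), cursors c1@0 c2@0 c3@0 c4@1, authorship ..
After op 5 (delete): buffer="v" (len 1), cursors c1@0 c2@0 c3@0 c4@0, authorship .
After op 6 (move_left): buffer="v" (len 1), cursors c1@0 c2@0 c3@0 c4@0, authorship .
After op 7 (move_right): buffer="v" (len 1), cursors c1@1 c2@1 c3@1 c4@1, authorship .

Answer: 1 1 1 1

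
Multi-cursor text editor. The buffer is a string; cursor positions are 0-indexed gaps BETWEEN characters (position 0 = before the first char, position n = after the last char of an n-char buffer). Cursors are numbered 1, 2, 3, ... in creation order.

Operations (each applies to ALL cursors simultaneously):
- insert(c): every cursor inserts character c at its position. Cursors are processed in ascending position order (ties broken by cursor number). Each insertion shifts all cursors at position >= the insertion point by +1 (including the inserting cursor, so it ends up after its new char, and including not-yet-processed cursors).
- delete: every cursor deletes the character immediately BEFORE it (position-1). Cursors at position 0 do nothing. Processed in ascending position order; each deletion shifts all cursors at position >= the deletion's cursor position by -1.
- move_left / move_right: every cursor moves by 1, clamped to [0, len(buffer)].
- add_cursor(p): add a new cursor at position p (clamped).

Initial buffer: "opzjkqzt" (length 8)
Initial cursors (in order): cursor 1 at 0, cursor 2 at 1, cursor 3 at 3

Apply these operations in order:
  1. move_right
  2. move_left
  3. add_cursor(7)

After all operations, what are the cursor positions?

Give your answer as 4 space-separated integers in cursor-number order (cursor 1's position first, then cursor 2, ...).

After op 1 (move_right): buffer="opzjkqzt" (len 8), cursors c1@1 c2@2 c3@4, authorship ........
After op 2 (move_left): buffer="opzjkqzt" (len 8), cursors c1@0 c2@1 c3@3, authorship ........
After op 3 (add_cursor(7)): buffer="opzjkqzt" (len 8), cursors c1@0 c2@1 c3@3 c4@7, authorship ........

Answer: 0 1 3 7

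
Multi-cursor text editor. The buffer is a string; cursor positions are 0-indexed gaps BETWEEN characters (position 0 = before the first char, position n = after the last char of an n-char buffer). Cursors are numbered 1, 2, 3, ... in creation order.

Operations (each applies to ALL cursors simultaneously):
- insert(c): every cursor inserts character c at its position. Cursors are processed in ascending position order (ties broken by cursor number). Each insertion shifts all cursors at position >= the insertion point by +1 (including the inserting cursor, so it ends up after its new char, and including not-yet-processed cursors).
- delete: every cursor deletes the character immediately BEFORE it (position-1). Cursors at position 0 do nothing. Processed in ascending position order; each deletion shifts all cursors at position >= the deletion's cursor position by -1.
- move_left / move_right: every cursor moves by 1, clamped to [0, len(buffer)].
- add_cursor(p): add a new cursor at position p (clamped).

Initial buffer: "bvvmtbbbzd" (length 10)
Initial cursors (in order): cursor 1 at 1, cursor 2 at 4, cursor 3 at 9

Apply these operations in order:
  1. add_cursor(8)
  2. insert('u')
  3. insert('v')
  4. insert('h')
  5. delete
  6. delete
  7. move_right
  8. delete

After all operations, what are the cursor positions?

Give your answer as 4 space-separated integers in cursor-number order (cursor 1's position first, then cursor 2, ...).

Answer: 2 5 10 9

Derivation:
After op 1 (add_cursor(8)): buffer="bvvmtbbbzd" (len 10), cursors c1@1 c2@4 c4@8 c3@9, authorship ..........
After op 2 (insert('u')): buffer="buvvmutbbbuzud" (len 14), cursors c1@2 c2@6 c4@11 c3@13, authorship .1...2....4.3.
After op 3 (insert('v')): buffer="buvvvmuvtbbbuvzuvd" (len 18), cursors c1@3 c2@8 c4@14 c3@17, authorship .11...22....44.33.
After op 4 (insert('h')): buffer="buvhvvmuvhtbbbuvhzuvhd" (len 22), cursors c1@4 c2@10 c4@17 c3@21, authorship .111...222....444.333.
After op 5 (delete): buffer="buvvvmuvtbbbuvzuvd" (len 18), cursors c1@3 c2@8 c4@14 c3@17, authorship .11...22....44.33.
After op 6 (delete): buffer="buvvmutbbbuzud" (len 14), cursors c1@2 c2@6 c4@11 c3@13, authorship .1...2....4.3.
After op 7 (move_right): buffer="buvvmutbbbuzud" (len 14), cursors c1@3 c2@7 c4@12 c3@14, authorship .1...2....4.3.
After op 8 (delete): buffer="buvmubbbuu" (len 10), cursors c1@2 c2@5 c4@9 c3@10, authorship .1..2...43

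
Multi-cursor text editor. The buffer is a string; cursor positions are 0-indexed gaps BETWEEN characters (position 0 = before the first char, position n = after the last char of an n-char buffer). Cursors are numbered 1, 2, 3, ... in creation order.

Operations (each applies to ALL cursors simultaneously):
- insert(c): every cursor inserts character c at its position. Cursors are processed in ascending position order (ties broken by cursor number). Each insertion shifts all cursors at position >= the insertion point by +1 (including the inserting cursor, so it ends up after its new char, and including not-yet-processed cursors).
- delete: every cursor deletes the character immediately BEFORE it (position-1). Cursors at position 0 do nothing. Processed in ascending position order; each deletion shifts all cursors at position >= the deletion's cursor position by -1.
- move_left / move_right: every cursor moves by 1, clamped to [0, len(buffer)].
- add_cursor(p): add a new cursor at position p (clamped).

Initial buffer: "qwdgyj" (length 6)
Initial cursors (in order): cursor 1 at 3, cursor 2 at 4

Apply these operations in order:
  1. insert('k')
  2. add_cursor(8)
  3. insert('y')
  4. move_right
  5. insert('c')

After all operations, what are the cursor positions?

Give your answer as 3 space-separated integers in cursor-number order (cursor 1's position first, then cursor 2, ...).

Answer: 7 11 14

Derivation:
After op 1 (insert('k')): buffer="qwdkgkyj" (len 8), cursors c1@4 c2@6, authorship ...1.2..
After op 2 (add_cursor(8)): buffer="qwdkgkyj" (len 8), cursors c1@4 c2@6 c3@8, authorship ...1.2..
After op 3 (insert('y')): buffer="qwdkygkyyjy" (len 11), cursors c1@5 c2@8 c3@11, authorship ...11.22..3
After op 4 (move_right): buffer="qwdkygkyyjy" (len 11), cursors c1@6 c2@9 c3@11, authorship ...11.22..3
After op 5 (insert('c')): buffer="qwdkygckyycjyc" (len 14), cursors c1@7 c2@11 c3@14, authorship ...11.122.2.33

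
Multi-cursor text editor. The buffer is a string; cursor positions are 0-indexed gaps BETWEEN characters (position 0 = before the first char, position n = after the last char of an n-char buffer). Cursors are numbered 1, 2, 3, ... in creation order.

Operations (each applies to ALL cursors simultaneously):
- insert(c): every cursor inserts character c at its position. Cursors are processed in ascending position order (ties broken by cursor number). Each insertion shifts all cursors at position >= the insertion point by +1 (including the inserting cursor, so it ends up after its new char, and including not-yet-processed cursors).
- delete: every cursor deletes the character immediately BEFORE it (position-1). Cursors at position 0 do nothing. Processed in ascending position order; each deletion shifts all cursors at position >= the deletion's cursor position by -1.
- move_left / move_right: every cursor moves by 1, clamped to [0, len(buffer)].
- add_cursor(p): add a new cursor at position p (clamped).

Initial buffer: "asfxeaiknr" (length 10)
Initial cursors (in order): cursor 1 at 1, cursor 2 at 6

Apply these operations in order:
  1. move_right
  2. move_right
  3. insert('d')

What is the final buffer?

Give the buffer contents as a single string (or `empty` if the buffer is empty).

Answer: asfdxeaikdnr

Derivation:
After op 1 (move_right): buffer="asfxeaiknr" (len 10), cursors c1@2 c2@7, authorship ..........
After op 2 (move_right): buffer="asfxeaiknr" (len 10), cursors c1@3 c2@8, authorship ..........
After op 3 (insert('d')): buffer="asfdxeaikdnr" (len 12), cursors c1@4 c2@10, authorship ...1.....2..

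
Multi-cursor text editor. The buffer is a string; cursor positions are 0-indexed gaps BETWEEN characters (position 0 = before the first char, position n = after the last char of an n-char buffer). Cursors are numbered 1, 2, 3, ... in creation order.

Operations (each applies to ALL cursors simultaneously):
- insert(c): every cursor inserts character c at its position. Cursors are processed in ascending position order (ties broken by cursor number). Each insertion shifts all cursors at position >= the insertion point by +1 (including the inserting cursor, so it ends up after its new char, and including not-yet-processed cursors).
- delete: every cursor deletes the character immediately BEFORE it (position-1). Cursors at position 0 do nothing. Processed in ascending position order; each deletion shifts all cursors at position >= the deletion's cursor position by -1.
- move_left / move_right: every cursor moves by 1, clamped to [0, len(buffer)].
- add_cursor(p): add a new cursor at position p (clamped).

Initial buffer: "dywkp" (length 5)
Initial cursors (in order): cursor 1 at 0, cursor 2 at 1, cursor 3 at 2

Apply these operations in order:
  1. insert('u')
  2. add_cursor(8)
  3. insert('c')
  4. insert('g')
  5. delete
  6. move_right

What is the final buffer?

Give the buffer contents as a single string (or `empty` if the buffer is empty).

After op 1 (insert('u')): buffer="uduyuwkp" (len 8), cursors c1@1 c2@3 c3@5, authorship 1.2.3...
After op 2 (add_cursor(8)): buffer="uduyuwkp" (len 8), cursors c1@1 c2@3 c3@5 c4@8, authorship 1.2.3...
After op 3 (insert('c')): buffer="ucducyucwkpc" (len 12), cursors c1@2 c2@5 c3@8 c4@12, authorship 11.22.33...4
After op 4 (insert('g')): buffer="ucgducgyucgwkpcg" (len 16), cursors c1@3 c2@7 c3@11 c4@16, authorship 111.222.333...44
After op 5 (delete): buffer="ucducyucwkpc" (len 12), cursors c1@2 c2@5 c3@8 c4@12, authorship 11.22.33...4
After op 6 (move_right): buffer="ucducyucwkpc" (len 12), cursors c1@3 c2@6 c3@9 c4@12, authorship 11.22.33...4

Answer: ucducyucwkpc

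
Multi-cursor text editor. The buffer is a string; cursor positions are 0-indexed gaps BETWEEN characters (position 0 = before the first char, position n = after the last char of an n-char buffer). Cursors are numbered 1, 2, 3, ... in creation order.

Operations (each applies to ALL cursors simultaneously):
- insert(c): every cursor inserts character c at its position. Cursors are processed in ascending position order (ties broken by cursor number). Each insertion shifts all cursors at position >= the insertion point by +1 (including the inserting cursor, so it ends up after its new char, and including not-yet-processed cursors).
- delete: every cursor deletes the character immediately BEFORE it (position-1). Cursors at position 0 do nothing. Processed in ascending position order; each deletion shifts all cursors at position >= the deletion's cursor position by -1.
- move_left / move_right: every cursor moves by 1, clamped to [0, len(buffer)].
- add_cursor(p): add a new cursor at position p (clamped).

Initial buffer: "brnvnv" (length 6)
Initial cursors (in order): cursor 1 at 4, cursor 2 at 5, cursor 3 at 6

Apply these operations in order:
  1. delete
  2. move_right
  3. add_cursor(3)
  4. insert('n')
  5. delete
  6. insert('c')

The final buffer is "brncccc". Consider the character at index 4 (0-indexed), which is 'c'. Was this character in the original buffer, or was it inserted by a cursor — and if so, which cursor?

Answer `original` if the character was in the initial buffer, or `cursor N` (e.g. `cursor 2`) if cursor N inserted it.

Answer: cursor 2

Derivation:
After op 1 (delete): buffer="brn" (len 3), cursors c1@3 c2@3 c3@3, authorship ...
After op 2 (move_right): buffer="brn" (len 3), cursors c1@3 c2@3 c3@3, authorship ...
After op 3 (add_cursor(3)): buffer="brn" (len 3), cursors c1@3 c2@3 c3@3 c4@3, authorship ...
After op 4 (insert('n')): buffer="brnnnnn" (len 7), cursors c1@7 c2@7 c3@7 c4@7, authorship ...1234
After op 5 (delete): buffer="brn" (len 3), cursors c1@3 c2@3 c3@3 c4@3, authorship ...
After op 6 (insert('c')): buffer="brncccc" (len 7), cursors c1@7 c2@7 c3@7 c4@7, authorship ...1234
Authorship (.=original, N=cursor N): . . . 1 2 3 4
Index 4: author = 2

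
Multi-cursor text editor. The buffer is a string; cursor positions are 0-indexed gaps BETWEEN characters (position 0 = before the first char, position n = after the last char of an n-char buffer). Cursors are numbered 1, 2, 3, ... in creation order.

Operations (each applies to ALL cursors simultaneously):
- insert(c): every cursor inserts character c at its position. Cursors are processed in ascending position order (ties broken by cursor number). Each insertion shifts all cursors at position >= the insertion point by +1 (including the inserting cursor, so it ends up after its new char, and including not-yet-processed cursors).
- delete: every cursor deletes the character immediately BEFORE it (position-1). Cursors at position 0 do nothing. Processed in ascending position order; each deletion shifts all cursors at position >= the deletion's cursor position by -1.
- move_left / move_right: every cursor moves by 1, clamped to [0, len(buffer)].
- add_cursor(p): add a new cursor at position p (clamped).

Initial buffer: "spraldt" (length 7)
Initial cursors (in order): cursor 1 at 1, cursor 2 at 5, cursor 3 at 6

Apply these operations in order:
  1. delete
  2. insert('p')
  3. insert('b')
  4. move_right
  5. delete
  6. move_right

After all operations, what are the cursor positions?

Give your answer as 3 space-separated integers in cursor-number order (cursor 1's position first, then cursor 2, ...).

After op 1 (delete): buffer="prat" (len 4), cursors c1@0 c2@3 c3@3, authorship ....
After op 2 (insert('p')): buffer="pprappt" (len 7), cursors c1@1 c2@6 c3@6, authorship 1...23.
After op 3 (insert('b')): buffer="pbprappbbt" (len 10), cursors c1@2 c2@9 c3@9, authorship 11...2323.
After op 4 (move_right): buffer="pbprappbbt" (len 10), cursors c1@3 c2@10 c3@10, authorship 11...2323.
After op 5 (delete): buffer="pbrappb" (len 7), cursors c1@2 c2@7 c3@7, authorship 11..232
After op 6 (move_right): buffer="pbrappb" (len 7), cursors c1@3 c2@7 c3@7, authorship 11..232

Answer: 3 7 7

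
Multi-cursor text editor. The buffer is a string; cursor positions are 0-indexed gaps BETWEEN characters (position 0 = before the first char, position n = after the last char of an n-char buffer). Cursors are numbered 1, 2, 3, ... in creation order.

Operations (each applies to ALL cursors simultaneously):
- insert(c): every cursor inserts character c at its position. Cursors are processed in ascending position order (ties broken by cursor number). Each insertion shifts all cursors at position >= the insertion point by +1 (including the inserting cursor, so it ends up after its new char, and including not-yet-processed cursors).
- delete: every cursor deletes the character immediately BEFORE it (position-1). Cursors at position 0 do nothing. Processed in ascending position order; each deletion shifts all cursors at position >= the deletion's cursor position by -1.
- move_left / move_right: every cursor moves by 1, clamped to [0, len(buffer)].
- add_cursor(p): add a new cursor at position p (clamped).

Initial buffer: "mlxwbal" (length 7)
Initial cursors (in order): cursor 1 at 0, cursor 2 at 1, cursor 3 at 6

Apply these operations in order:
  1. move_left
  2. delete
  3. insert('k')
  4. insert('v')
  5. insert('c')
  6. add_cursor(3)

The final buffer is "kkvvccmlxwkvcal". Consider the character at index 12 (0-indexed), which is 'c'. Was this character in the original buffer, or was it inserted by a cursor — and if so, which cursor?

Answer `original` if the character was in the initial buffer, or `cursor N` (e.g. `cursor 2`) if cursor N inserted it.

After op 1 (move_left): buffer="mlxwbal" (len 7), cursors c1@0 c2@0 c3@5, authorship .......
After op 2 (delete): buffer="mlxwal" (len 6), cursors c1@0 c2@0 c3@4, authorship ......
After op 3 (insert('k')): buffer="kkmlxwkal" (len 9), cursors c1@2 c2@2 c3@7, authorship 12....3..
After op 4 (insert('v')): buffer="kkvvmlxwkval" (len 12), cursors c1@4 c2@4 c3@10, authorship 1212....33..
After op 5 (insert('c')): buffer="kkvvccmlxwkvcal" (len 15), cursors c1@6 c2@6 c3@13, authorship 121212....333..
After op 6 (add_cursor(3)): buffer="kkvvccmlxwkvcal" (len 15), cursors c4@3 c1@6 c2@6 c3@13, authorship 121212....333..
Authorship (.=original, N=cursor N): 1 2 1 2 1 2 . . . . 3 3 3 . .
Index 12: author = 3

Answer: cursor 3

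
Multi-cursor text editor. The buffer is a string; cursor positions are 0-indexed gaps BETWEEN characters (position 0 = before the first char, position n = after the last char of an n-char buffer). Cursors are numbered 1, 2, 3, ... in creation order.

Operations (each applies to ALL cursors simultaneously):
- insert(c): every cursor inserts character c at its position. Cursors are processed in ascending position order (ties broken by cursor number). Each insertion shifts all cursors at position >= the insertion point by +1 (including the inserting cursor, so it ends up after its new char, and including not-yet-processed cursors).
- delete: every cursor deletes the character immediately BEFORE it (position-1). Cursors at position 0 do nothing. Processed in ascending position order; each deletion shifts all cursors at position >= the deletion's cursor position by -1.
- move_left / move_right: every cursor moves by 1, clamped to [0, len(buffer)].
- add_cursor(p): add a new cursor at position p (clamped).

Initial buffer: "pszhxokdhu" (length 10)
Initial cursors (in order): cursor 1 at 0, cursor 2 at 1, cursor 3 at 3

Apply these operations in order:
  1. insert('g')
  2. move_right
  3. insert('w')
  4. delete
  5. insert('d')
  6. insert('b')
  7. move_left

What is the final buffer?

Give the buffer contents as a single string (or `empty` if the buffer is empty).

After op 1 (insert('g')): buffer="gpgszghxokdhu" (len 13), cursors c1@1 c2@3 c3@6, authorship 1.2..3.......
After op 2 (move_right): buffer="gpgszghxokdhu" (len 13), cursors c1@2 c2@4 c3@7, authorship 1.2..3.......
After op 3 (insert('w')): buffer="gpwgswzghwxokdhu" (len 16), cursors c1@3 c2@6 c3@10, authorship 1.12.2.3.3......
After op 4 (delete): buffer="gpgszghxokdhu" (len 13), cursors c1@2 c2@4 c3@7, authorship 1.2..3.......
After op 5 (insert('d')): buffer="gpdgsdzghdxokdhu" (len 16), cursors c1@3 c2@6 c3@10, authorship 1.12.2.3.3......
After op 6 (insert('b')): buffer="gpdbgsdbzghdbxokdhu" (len 19), cursors c1@4 c2@8 c3@13, authorship 1.112.22.3.33......
After op 7 (move_left): buffer="gpdbgsdbzghdbxokdhu" (len 19), cursors c1@3 c2@7 c3@12, authorship 1.112.22.3.33......

Answer: gpdbgsdbzghdbxokdhu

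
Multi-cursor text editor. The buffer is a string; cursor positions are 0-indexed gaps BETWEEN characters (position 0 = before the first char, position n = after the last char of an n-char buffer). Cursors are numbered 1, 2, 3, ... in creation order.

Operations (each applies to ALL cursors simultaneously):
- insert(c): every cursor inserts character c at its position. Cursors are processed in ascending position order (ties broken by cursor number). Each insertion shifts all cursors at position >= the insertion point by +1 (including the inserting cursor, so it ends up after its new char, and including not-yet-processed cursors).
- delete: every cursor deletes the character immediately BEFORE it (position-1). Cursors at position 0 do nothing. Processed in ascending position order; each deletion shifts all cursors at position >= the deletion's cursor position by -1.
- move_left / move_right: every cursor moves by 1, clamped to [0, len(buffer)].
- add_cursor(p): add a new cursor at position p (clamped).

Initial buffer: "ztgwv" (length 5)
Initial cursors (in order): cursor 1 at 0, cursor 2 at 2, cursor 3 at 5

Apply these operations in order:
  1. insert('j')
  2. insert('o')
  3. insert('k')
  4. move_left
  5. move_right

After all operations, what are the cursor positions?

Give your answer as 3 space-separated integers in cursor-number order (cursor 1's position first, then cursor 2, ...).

After op 1 (insert('j')): buffer="jztjgwvj" (len 8), cursors c1@1 c2@4 c3@8, authorship 1..2...3
After op 2 (insert('o')): buffer="joztjogwvjo" (len 11), cursors c1@2 c2@6 c3@11, authorship 11..22...33
After op 3 (insert('k')): buffer="jokztjokgwvjok" (len 14), cursors c1@3 c2@8 c3@14, authorship 111..222...333
After op 4 (move_left): buffer="jokztjokgwvjok" (len 14), cursors c1@2 c2@7 c3@13, authorship 111..222...333
After op 5 (move_right): buffer="jokztjokgwvjok" (len 14), cursors c1@3 c2@8 c3@14, authorship 111..222...333

Answer: 3 8 14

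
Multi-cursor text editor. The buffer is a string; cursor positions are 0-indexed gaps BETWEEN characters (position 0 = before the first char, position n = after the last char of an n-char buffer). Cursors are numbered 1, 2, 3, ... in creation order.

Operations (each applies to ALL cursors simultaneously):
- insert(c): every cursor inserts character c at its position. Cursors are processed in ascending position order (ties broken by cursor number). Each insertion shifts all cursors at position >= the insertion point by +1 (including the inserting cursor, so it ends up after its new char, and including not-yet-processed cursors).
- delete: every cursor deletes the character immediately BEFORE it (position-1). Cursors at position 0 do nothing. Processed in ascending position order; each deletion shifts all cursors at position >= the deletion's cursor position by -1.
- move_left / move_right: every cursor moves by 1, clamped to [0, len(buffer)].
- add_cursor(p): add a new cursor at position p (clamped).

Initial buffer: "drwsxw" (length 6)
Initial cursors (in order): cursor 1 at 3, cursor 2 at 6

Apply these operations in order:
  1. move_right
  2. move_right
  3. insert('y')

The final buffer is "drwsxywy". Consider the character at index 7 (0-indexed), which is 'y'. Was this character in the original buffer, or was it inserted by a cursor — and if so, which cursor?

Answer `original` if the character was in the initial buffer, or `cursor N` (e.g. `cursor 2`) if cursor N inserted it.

Answer: cursor 2

Derivation:
After op 1 (move_right): buffer="drwsxw" (len 6), cursors c1@4 c2@6, authorship ......
After op 2 (move_right): buffer="drwsxw" (len 6), cursors c1@5 c2@6, authorship ......
After op 3 (insert('y')): buffer="drwsxywy" (len 8), cursors c1@6 c2@8, authorship .....1.2
Authorship (.=original, N=cursor N): . . . . . 1 . 2
Index 7: author = 2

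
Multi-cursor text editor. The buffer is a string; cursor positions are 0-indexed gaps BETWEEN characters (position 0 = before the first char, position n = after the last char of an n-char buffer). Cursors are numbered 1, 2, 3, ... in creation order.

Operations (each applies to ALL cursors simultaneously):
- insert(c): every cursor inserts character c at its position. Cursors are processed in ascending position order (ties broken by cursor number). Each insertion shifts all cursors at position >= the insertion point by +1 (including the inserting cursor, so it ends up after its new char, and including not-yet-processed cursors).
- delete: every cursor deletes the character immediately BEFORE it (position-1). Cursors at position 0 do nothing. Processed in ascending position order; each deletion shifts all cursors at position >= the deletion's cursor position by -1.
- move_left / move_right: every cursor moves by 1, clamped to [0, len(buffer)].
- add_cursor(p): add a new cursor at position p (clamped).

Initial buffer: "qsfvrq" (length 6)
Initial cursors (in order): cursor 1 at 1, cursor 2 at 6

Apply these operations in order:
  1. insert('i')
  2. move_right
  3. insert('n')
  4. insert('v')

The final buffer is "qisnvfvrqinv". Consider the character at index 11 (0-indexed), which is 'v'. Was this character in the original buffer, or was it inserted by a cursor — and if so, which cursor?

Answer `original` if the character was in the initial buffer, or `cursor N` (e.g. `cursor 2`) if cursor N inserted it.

After op 1 (insert('i')): buffer="qisfvrqi" (len 8), cursors c1@2 c2@8, authorship .1.....2
After op 2 (move_right): buffer="qisfvrqi" (len 8), cursors c1@3 c2@8, authorship .1.....2
After op 3 (insert('n')): buffer="qisnfvrqin" (len 10), cursors c1@4 c2@10, authorship .1.1....22
After op 4 (insert('v')): buffer="qisnvfvrqinv" (len 12), cursors c1@5 c2@12, authorship .1.11....222
Authorship (.=original, N=cursor N): . 1 . 1 1 . . . . 2 2 2
Index 11: author = 2

Answer: cursor 2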